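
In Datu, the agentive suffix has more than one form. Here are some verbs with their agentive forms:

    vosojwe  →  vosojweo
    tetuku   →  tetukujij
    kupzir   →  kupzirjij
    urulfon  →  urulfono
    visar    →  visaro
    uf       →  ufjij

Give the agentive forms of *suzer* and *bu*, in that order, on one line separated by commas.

The pattern is height harmony: -jij when the last vowel of the stem is a high vowel (*tetuku*, *kupzir*, *uf*); -o when the last vowel of the stem is a non-high vowel (*vosojwe*, *urulfon*, *visar*).
Since the last vowel of *suzer* is /e/ (a non-high vowel), it takes -o, giving *suzero*.
*bu* — last vowel /u/ (a high vowel) → -jij → *bujij*.

suzero, bujij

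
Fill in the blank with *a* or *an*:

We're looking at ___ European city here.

The indefinite article is chosen by the initial *sound* of the following word, not its spelling.
*European* begins with the sound /jʊ/ (eu pronounced /jʊ/) — a consonant sound.
So the article is *a*: We're looking at a European city here.

a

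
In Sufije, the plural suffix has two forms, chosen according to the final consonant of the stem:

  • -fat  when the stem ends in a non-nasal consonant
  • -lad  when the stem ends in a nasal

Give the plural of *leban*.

The final consonant of *leban* is /n/, which is a nasal, so the suffix is -lad, giving *lebanlad*.

lebanlad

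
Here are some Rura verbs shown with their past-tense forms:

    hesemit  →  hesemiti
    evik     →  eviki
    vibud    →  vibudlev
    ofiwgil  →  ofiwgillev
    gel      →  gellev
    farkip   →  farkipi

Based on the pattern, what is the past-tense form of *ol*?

Looking at the final consonant of each stem: -i when the stem ends in a voiceless consonant (*hesemit*, *evik*, *farkip*); -lev when the stem ends in a voiced consonant (*vibud*, *ofiwgil*, *gel*).
*ol*: final consonant = /l/, voiced → -lev → *ollev*.

ollev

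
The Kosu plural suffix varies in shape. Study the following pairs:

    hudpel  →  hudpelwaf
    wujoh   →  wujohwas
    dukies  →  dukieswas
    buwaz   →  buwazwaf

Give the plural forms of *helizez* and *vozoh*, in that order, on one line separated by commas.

Looking at the final consonant of each stem: -was when the stem ends in a voiceless consonant (*wujoh*, *dukies*); -waf when the stem ends in a voiced consonant (*hudpel*, *buwaz*).
*helizez*: final consonant = /z/, voiced → -waf → *helizezwaf*.
*vozoh*: final consonant = /h/, voiceless → -was → *vozohwas*.

helizezwaf, vozohwas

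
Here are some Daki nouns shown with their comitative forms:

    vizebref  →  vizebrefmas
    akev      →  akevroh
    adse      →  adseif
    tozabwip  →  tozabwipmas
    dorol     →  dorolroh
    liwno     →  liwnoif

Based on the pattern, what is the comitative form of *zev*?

The pattern is voicing of the final sound: -mas when the stem ends in a voiceless consonant (*vizebref*, *tozabwip*); -roh when the stem ends in a voiced consonant (*akev*, *dorol*); -if when the stem ends in a vowel (*adse*, *liwno*).
*zev*: final sound = /v/, a voiced consonant → -roh → *zevroh*.

zevroh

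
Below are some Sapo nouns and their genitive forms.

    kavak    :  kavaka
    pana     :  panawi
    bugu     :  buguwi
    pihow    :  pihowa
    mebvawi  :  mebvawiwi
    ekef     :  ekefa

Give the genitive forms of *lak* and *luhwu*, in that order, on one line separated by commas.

The alternation tracks the final sound of the stem — -a when the stem ends in a consonant (*kavak*, *pihow*, *ekef*); -wi when the stem ends in a vowel (*pana*, *bugu*, *mebvawi*).
*lak* — final sound /k/ (a consonant) → -a → *laka*.
*luhwu*: final sound = /u/, a vowel → -wi → *luhwuwi*.

laka, luhwuwi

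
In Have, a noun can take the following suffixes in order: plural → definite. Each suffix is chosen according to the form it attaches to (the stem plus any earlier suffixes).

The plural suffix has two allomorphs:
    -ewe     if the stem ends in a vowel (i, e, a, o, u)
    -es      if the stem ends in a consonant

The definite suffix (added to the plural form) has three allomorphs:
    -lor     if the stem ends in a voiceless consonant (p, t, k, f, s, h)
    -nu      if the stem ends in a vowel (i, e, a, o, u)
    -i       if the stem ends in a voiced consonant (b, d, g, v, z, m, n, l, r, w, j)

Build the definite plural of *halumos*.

*halumos*: final sound = /s/, a consonant → -es → *halumoses*.
Since the final sound of the plural form *halumoses* is /s/ (a voiceless consonant), it takes -lor, giving *halumoseslor*.

halumoseslor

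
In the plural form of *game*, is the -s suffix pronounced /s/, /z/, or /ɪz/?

The stem *game* ends in a voiced non-sibilant sound.
The plural suffix surfaces as /ɪz/ after sibilants, /s/ after other voiceless consonants, and /z/ after other voiced sounds.
So the plural -s on *game* is pronounced /z/.

/z/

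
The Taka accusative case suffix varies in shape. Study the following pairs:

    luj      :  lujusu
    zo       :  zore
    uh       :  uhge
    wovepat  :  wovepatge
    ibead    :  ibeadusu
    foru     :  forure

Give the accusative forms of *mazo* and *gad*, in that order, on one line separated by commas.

mazore, gadusu

The alternation tracks the final sound of the stem — -ge when the stem ends in a voiceless consonant (*uh*, *wovepat*); -usu when the stem ends in a voiced consonant (*luj*, *ibead*); -re when the stem ends in a vowel (*zo*, *foru*).
Since the final sound of *mazo* is /o/ (a vowel), it takes -re, giving *mazore*.
Since the final sound of *gad* is /d/ (a voiced consonant), it takes -usu, giving *gadusu*.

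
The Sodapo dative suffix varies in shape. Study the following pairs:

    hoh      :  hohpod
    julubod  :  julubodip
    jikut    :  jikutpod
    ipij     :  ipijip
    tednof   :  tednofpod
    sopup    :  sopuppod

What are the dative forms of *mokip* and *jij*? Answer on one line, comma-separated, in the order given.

mokippod, jijip

The alternation tracks the final consonant of the stem — -pod when the stem ends in a voiceless consonant (*hoh*, *jikut*, *tednof*, *sopup*); -ip when the stem ends in a voiced consonant (*julubod*, *ipij*).
The final consonant of *mokip* is /p/, which is voiceless, so the suffix is -pod, giving *mokippod*.
The final consonant of *jij* is /j/, which is voiced, so the suffix is -ip, giving *jijip*.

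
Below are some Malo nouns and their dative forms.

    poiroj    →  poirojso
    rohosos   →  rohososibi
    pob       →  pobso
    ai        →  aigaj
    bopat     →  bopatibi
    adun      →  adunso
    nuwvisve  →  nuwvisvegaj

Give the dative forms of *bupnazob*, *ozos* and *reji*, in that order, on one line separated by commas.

bupnazobso, ozosibi, rejigaj

The alternation tracks the final sound of the stem — -ibi when the stem ends in a voiceless consonant (*rohosos*, *bopat*); -so when the stem ends in a voiced consonant (*poiroj*, *pob*, *adun*); -gaj when the stem ends in a vowel (*ai*, *nuwvisve*).
*bupnazob*: final sound = /b/, a voiced consonant → -so → *bupnazobso*.
Since the final sound of *ozos* is /s/ (a voiceless consonant), it takes -ibi, giving *ozosibi*.
Since the final sound of *reji* is /i/ (a vowel), it takes -gaj, giving *rejigaj*.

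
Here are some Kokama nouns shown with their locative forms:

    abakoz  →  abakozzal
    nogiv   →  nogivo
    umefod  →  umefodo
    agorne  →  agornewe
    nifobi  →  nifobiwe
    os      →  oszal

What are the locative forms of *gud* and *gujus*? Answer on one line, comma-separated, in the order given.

gudo, gujuszal

The pattern is sibilance of the final sound: -zal when the stem ends in a sibilant (*abakoz*, *os*); -o when the stem ends in a non-sibilant consonant (*nogiv*, *umefod*); -we when the stem ends in a vowel (*agorne*, *nifobi*).
The final sound of *gud* is /d/, which is a non-sibilant consonant, so the suffix is -o, giving *gudo*.
*gujus* — final sound /s/ (a sibilant) → -zal → *gujuszal*.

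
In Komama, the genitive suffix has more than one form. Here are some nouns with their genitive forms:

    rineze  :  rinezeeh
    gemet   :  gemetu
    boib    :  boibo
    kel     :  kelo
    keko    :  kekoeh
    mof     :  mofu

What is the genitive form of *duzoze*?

duzozeeh

The suffix is conditioned by the final sound: -u when the stem ends in a voiceless consonant (*gemet*, *mof*); -o when the stem ends in a voiced consonant (*boib*, *kel*); -eh when the stem ends in a vowel (*rineze*, *keko*).
*duzoze*: final sound = /e/, a vowel → -eh → *duzozeeh*.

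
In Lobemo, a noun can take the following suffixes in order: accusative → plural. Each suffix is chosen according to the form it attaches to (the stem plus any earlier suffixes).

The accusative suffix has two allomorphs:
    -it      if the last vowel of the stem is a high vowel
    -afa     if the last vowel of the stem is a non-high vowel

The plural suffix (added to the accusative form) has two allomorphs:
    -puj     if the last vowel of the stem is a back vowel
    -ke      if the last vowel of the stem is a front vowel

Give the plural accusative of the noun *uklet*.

*uklet* — last vowel /e/ (a non-high vowel) → -afa → *ukletafa*.
Since the last vowel of the accusative form *ukletafa* is /a/ (a back vowel), it takes -puj, giving *ukletafapuj*.

ukletafapuj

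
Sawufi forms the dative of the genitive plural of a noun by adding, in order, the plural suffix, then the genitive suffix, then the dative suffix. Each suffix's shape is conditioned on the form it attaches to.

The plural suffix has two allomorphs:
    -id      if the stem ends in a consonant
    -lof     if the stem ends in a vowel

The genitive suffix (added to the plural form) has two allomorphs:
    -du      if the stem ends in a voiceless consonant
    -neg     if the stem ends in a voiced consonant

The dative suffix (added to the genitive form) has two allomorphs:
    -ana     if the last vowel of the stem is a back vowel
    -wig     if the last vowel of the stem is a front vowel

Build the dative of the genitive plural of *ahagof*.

The final sound of *ahagof* is /f/, which is a consonant, so the plural suffix is -id, giving *ahagofid*.
Since the final consonant of the plural form *ahagofid* is /d/ (voiced), it takes -neg, giving *ahagofidneg*.
The genitive form *ahagofidneg*: last vowel = /e/, a front vowel → -wig → *ahagofidnegwig*.

ahagofidnegwig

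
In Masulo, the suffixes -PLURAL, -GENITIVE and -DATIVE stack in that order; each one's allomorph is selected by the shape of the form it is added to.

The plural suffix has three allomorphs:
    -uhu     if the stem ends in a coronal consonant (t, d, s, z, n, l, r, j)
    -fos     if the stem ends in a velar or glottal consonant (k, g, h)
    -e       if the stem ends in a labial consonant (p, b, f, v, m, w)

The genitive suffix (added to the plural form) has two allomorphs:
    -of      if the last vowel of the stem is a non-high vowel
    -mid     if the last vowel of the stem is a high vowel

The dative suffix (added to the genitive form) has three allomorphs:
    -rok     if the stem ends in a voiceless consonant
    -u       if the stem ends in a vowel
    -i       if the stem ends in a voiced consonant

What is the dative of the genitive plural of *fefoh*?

*fefoh*: final consonant = /h/, velar/glottal → -fos → *fefohfos*.
The last vowel of the plural form *fefohfos* is /o/, which is a non-high vowel, so the genitive suffix is -of, giving *fefohfosof*.
Since the final sound of the genitive form *fefohfosof* is /f/ (a voiceless consonant), it takes -rok, giving *fefohfosofrok*.

fefohfosofrok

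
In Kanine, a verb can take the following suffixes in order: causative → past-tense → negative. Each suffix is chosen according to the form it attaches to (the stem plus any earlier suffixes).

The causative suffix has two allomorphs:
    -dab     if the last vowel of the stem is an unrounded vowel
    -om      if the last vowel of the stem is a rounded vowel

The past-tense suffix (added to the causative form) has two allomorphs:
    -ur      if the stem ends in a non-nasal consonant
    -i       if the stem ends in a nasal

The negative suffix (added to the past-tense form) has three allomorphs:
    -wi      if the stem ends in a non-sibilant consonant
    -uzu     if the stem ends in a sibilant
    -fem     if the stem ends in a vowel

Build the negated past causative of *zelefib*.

Since the last vowel of *zelefib* is /i/ (an unrounded vowel), it takes -dab, giving *zelefibdab*.
Since the final consonant of the causative form *zelefibdab* is /b/ (non-nasal), it takes -ur, giving *zelefibdabur*.
The past-tense form *zelefibdabur*: final sound = /r/, a non-sibilant consonant → -wi → *zelefibdaburwi*.

zelefibdaburwi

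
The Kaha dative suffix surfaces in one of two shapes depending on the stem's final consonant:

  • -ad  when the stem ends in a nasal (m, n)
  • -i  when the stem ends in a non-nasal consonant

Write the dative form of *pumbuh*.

The final consonant of *pumbuh* is /h/, which is non-nasal, so the suffix is -i, giving *pumbuhi*.

pumbuhi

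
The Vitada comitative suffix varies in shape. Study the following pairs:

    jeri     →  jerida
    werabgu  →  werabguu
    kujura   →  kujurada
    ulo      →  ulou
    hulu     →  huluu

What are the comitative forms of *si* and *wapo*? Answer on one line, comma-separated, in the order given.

The suffix is conditioned by the last vowel: -u when the last vowel of the stem is a rounded vowel (*werabgu*, *ulo*, *hulu*); -da when the last vowel of the stem is an unrounded vowel (*jeri*, *kujura*).
*si* — last vowel /i/ (an unrounded vowel) → -da → *sida*.
*wapo*: last vowel = /o/, a rounded vowel → -u → *wapou*.

sida, wapou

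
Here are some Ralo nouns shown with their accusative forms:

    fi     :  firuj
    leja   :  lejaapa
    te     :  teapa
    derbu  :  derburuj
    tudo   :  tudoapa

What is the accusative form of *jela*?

jelaapa

The pattern is height harmony: -ruj when the last vowel of the stem is a high vowel (*fi*, *derbu*); -apa when the last vowel of the stem is a non-high vowel (*leja*, *te*, *tudo*).
Since the last vowel of *jela* is /a/ (a non-high vowel), it takes -apa, giving *jelaapa*.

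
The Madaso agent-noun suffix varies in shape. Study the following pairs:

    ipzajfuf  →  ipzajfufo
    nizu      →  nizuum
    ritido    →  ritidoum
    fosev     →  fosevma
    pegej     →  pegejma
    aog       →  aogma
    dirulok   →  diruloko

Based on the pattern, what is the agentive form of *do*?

doum

Looking at the final sound of each stem: -o when the stem ends in a voiceless consonant (*ipzajfuf*, *dirulok*); -ma when the stem ends in a voiced consonant (*fosev*, *pegej*, *aog*); -um when the stem ends in a vowel (*nizu*, *ritido*).
*do*: final sound = /o/, a vowel → -um → *doum*.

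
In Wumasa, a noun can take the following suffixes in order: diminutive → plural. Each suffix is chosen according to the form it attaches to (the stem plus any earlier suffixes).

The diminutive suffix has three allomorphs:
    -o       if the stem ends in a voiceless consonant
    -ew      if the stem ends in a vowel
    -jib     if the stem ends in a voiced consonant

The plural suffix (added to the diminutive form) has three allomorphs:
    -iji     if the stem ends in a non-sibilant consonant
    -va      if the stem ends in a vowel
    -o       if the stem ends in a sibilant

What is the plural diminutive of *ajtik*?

ajtikova

*ajtik* — final sound /k/ (a voiceless consonant) → -o → *ajtiko*.
The diminutive form *ajtiko* — final sound /o/ (a vowel) → -va → *ajtikova*.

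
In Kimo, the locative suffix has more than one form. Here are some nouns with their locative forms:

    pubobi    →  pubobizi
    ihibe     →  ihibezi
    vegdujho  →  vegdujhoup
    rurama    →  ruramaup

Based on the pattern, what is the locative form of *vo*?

voup

The alternation tracks the last vowel of the stem — -zi when the last vowel of the stem is a front vowel (*pubobi*, *ihibe*); -up when the last vowel of the stem is a back vowel (*vegdujho*, *rurama*).
*vo* — last vowel /o/ (a back vowel) → -up → *voup*.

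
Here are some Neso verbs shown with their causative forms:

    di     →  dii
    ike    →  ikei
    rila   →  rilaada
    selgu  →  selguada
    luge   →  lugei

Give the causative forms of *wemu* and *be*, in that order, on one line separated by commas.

wemuada, bei

Looking at the last vowel of each stem: -i when the last vowel of the stem is a front vowel (*di*, *ike*, *luge*); -ada when the last vowel of the stem is a back vowel (*rila*, *selgu*).
Since the last vowel of *wemu* is /u/ (a back vowel), it takes -ada, giving *wemuada*.
The last vowel of *be* is /e/, which is a front vowel, so the suffix is -i, giving *bei*.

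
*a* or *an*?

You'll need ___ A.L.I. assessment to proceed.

an

The indefinite article is chosen by the initial *sound* of the following word, not its spelling.
The initialism *A.L.I.* is read letter by letter; the first letter, A, is pronounced /eɪ/, which begins with a vowel sound.
So the article is *an*: You'll need an A.L.I. assessment to proceed.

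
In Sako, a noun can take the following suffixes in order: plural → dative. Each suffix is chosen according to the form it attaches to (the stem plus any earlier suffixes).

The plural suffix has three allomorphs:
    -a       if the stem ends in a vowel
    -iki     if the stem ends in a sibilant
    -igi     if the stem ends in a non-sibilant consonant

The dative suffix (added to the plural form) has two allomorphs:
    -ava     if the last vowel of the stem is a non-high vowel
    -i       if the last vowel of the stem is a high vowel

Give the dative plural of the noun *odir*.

odirigii

*odir*: final sound = /r/, a non-sibilant consonant → -igi → *odirigi*.
The plural form *odirigi* — last vowel /i/ (a high vowel) → -i → *odirigii*.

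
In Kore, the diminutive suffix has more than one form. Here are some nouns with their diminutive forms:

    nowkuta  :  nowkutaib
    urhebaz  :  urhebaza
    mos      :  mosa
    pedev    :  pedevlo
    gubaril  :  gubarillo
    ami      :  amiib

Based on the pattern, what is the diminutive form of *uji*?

The alternation tracks the final sound of the stem — -a when the stem ends in a sibilant (*urhebaz*, *mos*); -lo when the stem ends in a non-sibilant consonant (*pedev*, *gubaril*); -ib when the stem ends in a vowel (*nowkuta*, *ami*).
*uji* — final sound /i/ (a vowel) → -ib → *ujiib*.

ujiib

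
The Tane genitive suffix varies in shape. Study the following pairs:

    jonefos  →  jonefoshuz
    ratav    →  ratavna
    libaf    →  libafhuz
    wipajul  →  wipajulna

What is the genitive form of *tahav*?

tahavna

The pattern is voicing of the final consonant: -huz when the stem ends in a voiceless consonant (*jonefos*, *libaf*); -na when the stem ends in a voiced consonant (*ratav*, *wipajul*).
The final consonant of *tahav* is /v/, which is voiced, so the suffix is -na, giving *tahavna*.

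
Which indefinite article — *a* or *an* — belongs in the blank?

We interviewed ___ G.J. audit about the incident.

The indefinite article is chosen by the initial *sound* of the following word, not its spelling.
The initialism *G.J.* is read letter by letter; the first letter, G, is pronounced /dʒiː/, which begins with a consonant sound.
So the article is *a*: We interviewed a G.J. audit about the incident.

a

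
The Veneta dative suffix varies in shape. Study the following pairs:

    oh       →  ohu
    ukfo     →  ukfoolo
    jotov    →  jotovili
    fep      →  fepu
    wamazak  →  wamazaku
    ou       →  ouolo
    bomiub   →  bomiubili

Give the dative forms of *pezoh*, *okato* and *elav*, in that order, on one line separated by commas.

Looking at the final sound of each stem: -u when the stem ends in a voiceless consonant (*oh*, *fep*, *wamazak*); -ili when the stem ends in a voiced consonant (*jotov*, *bomiub*); -olo when the stem ends in a vowel (*ukfo*, *ou*).
The final sound of *pezoh* is /h/, which is a voiceless consonant, so the suffix is -u, giving *pezohu*.
*okato*: final sound = /o/, a vowel → -olo → *okatoolo*.
*elav*: final sound = /v/, a voiced consonant → -ili → *elavili*.

pezohu, okatoolo, elavili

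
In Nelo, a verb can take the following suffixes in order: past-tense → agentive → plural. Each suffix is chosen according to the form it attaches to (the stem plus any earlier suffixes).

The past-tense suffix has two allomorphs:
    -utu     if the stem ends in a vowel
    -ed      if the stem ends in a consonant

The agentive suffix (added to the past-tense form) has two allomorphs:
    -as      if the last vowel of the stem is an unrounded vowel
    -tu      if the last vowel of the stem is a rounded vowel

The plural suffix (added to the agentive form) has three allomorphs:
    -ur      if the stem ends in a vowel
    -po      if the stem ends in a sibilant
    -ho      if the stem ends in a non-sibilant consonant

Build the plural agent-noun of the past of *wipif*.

wipifedaspo

The final sound of *wipif* is /f/, which is a consonant, so the past-tense suffix is -ed, giving *wipifed*.
The last vowel of the past-tense form *wipifed* is /e/, which is an unrounded vowel, so the agentive suffix is -as, giving *wipifedas*.
Since the final sound of the agentive form *wipifedas* is /s/ (a sibilant), it takes -po, giving *wipifedaspo*.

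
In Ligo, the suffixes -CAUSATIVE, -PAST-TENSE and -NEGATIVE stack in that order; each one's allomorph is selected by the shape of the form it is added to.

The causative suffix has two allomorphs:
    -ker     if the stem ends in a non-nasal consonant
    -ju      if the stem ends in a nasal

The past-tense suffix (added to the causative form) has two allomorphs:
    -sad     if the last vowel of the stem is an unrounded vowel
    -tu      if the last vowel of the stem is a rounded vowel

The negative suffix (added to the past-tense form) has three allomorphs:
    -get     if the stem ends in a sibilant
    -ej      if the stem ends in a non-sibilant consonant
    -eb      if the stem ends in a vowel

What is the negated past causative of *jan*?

janjutueb

Since the final consonant of *jan* is /n/ (a nasal), it takes -ju, giving *janju*.
The causative form *janju*: last vowel = /u/, a rounded vowel → -tu → *janjutu*.
The past-tense form *janjutu* — final sound /u/ (a vowel) → -eb → *janjutueb*.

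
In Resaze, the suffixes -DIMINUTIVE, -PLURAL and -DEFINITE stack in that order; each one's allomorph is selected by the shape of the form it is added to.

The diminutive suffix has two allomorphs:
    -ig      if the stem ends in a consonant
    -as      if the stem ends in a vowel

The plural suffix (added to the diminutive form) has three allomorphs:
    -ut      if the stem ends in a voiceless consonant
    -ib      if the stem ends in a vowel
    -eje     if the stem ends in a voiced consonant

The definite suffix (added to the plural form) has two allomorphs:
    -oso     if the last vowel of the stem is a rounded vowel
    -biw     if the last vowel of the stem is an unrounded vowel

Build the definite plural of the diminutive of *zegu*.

zeguasutoso

Since the final sound of *zegu* is /u/ (a vowel), it takes -as, giving *zeguas*.
Since the final sound of the diminutive form *zeguas* is /s/ (a voiceless consonant), it takes -ut, giving *zeguasut*.
The plural form *zeguasut* — last vowel /u/ (a rounded vowel) → -oso → *zeguasutoso*.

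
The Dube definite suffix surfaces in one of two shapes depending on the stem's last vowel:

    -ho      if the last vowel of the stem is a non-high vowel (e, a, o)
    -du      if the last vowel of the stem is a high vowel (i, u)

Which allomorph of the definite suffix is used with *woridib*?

-du

*woridib*: last vowel = /i/, a high vowel → -du.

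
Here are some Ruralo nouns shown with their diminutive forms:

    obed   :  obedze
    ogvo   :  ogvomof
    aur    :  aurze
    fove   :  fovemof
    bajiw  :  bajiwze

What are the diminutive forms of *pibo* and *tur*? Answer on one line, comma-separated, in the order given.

pibomof, turze

The alternation tracks the final sound of the stem — -ze when the stem ends in a consonant (*obed*, *aur*, *bajiw*); -mof when the stem ends in a vowel (*ogvo*, *fove*).
The final sound of *pibo* is /o/, which is a vowel, so the suffix is -mof, giving *pibomof*.
*tur*: final sound = /r/, a consonant → -ze → *turze*.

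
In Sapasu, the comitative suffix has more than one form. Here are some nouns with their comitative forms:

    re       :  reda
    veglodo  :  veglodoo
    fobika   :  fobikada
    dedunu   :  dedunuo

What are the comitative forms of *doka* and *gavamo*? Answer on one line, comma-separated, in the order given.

The alternation tracks the last vowel of the stem — -o when the last vowel of the stem is a rounded vowel (*veglodo*, *dedunu*); -da when the last vowel of the stem is an unrounded vowel (*re*, *fobika*).
*doka* — last vowel /a/ (an unrounded vowel) → -da → *dokada*.
*gavamo*: last vowel = /o/, a rounded vowel → -o → *gavamoo*.

dokada, gavamoo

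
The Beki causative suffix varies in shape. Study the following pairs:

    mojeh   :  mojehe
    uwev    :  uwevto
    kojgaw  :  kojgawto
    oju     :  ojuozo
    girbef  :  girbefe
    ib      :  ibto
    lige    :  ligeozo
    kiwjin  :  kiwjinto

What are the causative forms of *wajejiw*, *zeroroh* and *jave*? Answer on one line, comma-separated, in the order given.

wajejiwto, zerorohe, javeozo

Looking at the final sound of each stem: -e when the stem ends in a voiceless consonant (*mojeh*, *girbef*); -to when the stem ends in a voiced consonant (*uwev*, *kojgaw*, *ib*, *kiwjin*); -ozo when the stem ends in a vowel (*oju*, *lige*).
Since the final sound of *wajejiw* is /w/ (a voiced consonant), it takes -to, giving *wajejiwto*.
The final sound of *zeroroh* is /h/, which is a voiceless consonant, so the suffix is -e, giving *zerorohe*.
*jave* — final sound /e/ (a vowel) → -ozo → *javeozo*.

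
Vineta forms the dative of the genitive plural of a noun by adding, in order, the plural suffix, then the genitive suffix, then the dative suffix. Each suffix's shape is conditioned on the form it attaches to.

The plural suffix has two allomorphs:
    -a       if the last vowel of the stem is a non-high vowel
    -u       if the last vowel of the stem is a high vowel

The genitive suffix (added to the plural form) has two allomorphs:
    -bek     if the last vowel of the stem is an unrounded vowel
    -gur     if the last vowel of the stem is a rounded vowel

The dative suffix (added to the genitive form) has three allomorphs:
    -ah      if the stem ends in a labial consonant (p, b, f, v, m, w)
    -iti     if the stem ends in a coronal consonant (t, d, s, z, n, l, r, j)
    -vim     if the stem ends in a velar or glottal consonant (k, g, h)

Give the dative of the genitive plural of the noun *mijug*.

mijuguguriti

The last vowel of *mijug* is /u/, which is a high vowel, so the plural suffix is -u, giving *mijugu*.
The plural form *mijugu*: last vowel = /u/, a rounded vowel → -gur → *mijugugur*.
The genitive form *mijugugur*: final consonant = /r/, coronal → -iti → *mijuguguriti*.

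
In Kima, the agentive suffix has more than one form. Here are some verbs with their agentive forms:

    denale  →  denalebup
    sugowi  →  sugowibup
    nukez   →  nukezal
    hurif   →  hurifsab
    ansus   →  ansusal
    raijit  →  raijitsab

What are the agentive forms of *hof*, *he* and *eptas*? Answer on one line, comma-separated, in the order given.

hofsab, hebup, eptasal

The pattern is sibilance of the final sound: -al when the stem ends in a sibilant (*nukez*, *ansus*); -sab when the stem ends in a non-sibilant consonant (*hurif*, *raijit*); -bup when the stem ends in a vowel (*denale*, *sugowi*).
*hof* — final sound /f/ (a non-sibilant consonant) → -sab → *hofsab*.
*he* — final sound /e/ (a vowel) → -bup → *hebup*.
*eptas* — final sound /s/ (a sibilant) → -al → *eptasal*.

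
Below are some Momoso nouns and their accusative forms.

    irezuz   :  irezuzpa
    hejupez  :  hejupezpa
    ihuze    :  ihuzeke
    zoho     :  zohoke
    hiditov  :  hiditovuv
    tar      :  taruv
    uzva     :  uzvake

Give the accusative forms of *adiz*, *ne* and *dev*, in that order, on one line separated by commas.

The pattern is sibilance of the final sound: -pa when the stem ends in a sibilant (*irezuz*, *hejupez*); -uv when the stem ends in a non-sibilant consonant (*hiditov*, *tar*); -ke when the stem ends in a vowel (*ihuze*, *zoho*, *uzva*).
*adiz* — final sound /z/ (a sibilant) → -pa → *adizpa*.
Since the final sound of *ne* is /e/ (a vowel), it takes -ke, giving *neke*.
Since the final sound of *dev* is /v/ (a non-sibilant consonant), it takes -uv, giving *devuv*.

adizpa, neke, devuv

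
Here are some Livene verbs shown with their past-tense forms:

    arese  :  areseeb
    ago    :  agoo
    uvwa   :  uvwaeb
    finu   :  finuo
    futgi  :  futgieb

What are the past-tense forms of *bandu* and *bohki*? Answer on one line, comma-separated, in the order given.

Looking at the last vowel of each stem: -o when the last vowel of the stem is a rounded vowel (*ago*, *finu*); -eb when the last vowel of the stem is an unrounded vowel (*arese*, *uvwa*, *futgi*).
Since the last vowel of *bandu* is /u/ (a rounded vowel), it takes -o, giving *banduo*.
The last vowel of *bohki* is /i/, which is an unrounded vowel, so the suffix is -eb, giving *bohkieb*.

banduo, bohkieb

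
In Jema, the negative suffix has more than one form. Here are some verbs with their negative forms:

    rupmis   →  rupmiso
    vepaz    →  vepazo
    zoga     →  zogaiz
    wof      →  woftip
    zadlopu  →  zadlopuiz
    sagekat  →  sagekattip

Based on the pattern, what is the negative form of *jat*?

jattip

Looking at the final sound of each stem: -o when the stem ends in a sibilant (*rupmis*, *vepaz*); -tip when the stem ends in a non-sibilant consonant (*wof*, *sagekat*); -iz when the stem ends in a vowel (*zoga*, *zadlopu*).
*jat*: final sound = /t/, a non-sibilant consonant → -tip → *jattip*.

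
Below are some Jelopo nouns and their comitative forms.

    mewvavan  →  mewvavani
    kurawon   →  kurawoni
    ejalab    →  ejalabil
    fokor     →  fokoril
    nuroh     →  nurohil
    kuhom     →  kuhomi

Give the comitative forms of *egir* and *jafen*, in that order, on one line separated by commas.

egiril, jafeni

Looking at the final consonant of each stem: -i when the stem ends in a nasal (*mewvavan*, *kurawon*, *kuhom*); -il when the stem ends in a non-nasal consonant (*ejalab*, *fokor*, *nuroh*).
*egir* — final consonant /r/ (non-nasal) → -il → *egiril*.
*jafen*: final consonant = /n/, a nasal → -i → *jafeni*.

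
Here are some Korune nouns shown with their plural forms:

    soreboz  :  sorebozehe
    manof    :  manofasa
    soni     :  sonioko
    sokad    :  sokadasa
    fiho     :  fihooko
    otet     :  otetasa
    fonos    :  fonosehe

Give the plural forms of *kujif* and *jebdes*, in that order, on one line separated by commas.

kujifasa, jebdesehe

Looking at the final sound of each stem: -ehe when the stem ends in a sibilant (*soreboz*, *fonos*); -asa when the stem ends in a non-sibilant consonant (*manof*, *sokad*, *otet*); -oko when the stem ends in a vowel (*soni*, *fiho*).
*kujif*: final sound = /f/, a non-sibilant consonant → -asa → *kujifasa*.
Since the final sound of *jebdes* is /s/ (a sibilant), it takes -ehe, giving *jebdesehe*.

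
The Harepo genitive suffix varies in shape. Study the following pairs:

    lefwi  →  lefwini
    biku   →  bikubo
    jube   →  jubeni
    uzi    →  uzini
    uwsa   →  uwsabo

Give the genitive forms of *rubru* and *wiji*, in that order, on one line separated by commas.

Looking at the last vowel of each stem: -ni when the last vowel of the stem is a front vowel (*lefwi*, *jube*, *uzi*); -bo when the last vowel of the stem is a back vowel (*biku*, *uwsa*).
*rubru*: last vowel = /u/, a back vowel → -bo → *rubrubo*.
*wiji* — last vowel /i/ (a front vowel) → -ni → *wijini*.

rubrubo, wijini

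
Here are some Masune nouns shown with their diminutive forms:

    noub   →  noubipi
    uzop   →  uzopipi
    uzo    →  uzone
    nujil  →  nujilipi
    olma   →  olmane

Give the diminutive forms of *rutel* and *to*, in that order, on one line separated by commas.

The pattern is consonant vs. vowel: -ipi when the stem ends in a consonant (*noub*, *uzop*, *nujil*); -ne when the stem ends in a vowel (*uzo*, *olma*).
Since the final sound of *rutel* is /l/ (a consonant), it takes -ipi, giving *rutelipi*.
*to* — final sound /o/ (a vowel) → -ne → *tone*.

rutelipi, tone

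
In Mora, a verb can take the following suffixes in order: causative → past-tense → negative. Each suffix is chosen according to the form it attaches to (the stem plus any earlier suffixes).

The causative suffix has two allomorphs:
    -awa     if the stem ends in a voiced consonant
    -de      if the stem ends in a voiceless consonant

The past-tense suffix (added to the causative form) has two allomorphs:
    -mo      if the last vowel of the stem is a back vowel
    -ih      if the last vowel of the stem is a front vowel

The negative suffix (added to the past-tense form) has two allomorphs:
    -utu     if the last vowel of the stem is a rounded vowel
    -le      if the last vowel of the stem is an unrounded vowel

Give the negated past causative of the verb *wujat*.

Since the final consonant of *wujat* is /t/ (voiceless), it takes -de, giving *wujatde*.
The causative form *wujatde*: last vowel = /e/, a front vowel → -ih → *wujatdeih*.
Since the last vowel of the past-tense form *wujatdeih* is /i/ (an unrounded vowel), it takes -le, giving *wujatdeihle*.

wujatdeihle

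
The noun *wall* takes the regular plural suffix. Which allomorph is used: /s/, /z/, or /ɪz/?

/z/

The stem *wall* ends in a voiced non-sibilant sound.
The plural suffix surfaces as /ɪz/ after sibilants, /s/ after other voiceless consonants, and /z/ after other voiced sounds.
So the plural -s on *wall* is pronounced /z/.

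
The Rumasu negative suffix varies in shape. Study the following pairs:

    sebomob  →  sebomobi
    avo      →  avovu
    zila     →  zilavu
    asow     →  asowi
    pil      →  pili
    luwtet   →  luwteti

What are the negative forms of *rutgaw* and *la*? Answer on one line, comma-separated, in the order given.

rutgawi, lavu

The alternation tracks the final sound of the stem — -i when the stem ends in a consonant (*sebomob*, *asow*, *pil*, *luwtet*); -vu when the stem ends in a vowel (*avo*, *zila*).
The final sound of *rutgaw* is /w/, which is a consonant, so the suffix is -i, giving *rutgawi*.
The final sound of *la* is /a/, which is a vowel, so the suffix is -vu, giving *lavu*.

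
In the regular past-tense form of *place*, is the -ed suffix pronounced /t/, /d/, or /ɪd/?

The stem *place* ends in a voiceless consonant other than /t/.
The -ed suffix is realized as /ɪd/ after /t, d/; as /t/ after other voiceless consonants; and as /d/ after other voiced sounds.
So -ed on *place* is pronounced /t/.

/t/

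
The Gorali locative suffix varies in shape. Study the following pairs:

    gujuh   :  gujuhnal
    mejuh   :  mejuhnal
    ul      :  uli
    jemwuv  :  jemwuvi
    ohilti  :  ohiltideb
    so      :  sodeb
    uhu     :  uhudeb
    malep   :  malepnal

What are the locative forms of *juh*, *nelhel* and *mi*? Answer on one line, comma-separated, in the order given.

juhnal, nelheli, mideb

The pattern is voicing of the final sound: -nal when the stem ends in a voiceless consonant (*gujuh*, *mejuh*, *malep*); -i when the stem ends in a voiced consonant (*ul*, *jemwuv*); -deb when the stem ends in a vowel (*ohilti*, *so*, *uhu*).
*juh* — final sound /h/ (a voiceless consonant) → -nal → *juhnal*.
The final sound of *nelhel* is /l/, which is a voiced consonant, so the suffix is -i, giving *nelheli*.
Since the final sound of *mi* is /i/ (a vowel), it takes -deb, giving *mideb*.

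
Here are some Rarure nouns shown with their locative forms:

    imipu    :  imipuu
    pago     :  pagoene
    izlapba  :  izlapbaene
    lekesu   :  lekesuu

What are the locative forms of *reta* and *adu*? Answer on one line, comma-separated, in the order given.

The alternation tracks the last vowel of the stem — -u when the last vowel of the stem is a high vowel (*imipu*, *lekesu*); -ene when the last vowel of the stem is a non-high vowel (*pago*, *izlapba*).
The last vowel of *reta* is /a/, which is a non-high vowel, so the suffix is -ene, giving *retaene*.
*adu*: last vowel = /u/, a high vowel → -u → *aduu*.

retaene, aduu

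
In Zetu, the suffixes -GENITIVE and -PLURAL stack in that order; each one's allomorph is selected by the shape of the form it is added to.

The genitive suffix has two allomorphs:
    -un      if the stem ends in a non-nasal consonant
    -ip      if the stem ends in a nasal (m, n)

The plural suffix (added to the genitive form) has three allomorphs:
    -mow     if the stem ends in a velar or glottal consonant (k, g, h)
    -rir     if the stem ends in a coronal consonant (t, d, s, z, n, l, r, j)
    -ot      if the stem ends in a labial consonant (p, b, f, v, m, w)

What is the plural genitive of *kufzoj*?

kufzojunrir

The final consonant of *kufzoj* is /j/, which is non-nasal, so the genitive suffix is -un, giving *kufzojun*.
The genitive form *kufzojun*: final consonant = /n/, coronal → -rir → *kufzojunrir*.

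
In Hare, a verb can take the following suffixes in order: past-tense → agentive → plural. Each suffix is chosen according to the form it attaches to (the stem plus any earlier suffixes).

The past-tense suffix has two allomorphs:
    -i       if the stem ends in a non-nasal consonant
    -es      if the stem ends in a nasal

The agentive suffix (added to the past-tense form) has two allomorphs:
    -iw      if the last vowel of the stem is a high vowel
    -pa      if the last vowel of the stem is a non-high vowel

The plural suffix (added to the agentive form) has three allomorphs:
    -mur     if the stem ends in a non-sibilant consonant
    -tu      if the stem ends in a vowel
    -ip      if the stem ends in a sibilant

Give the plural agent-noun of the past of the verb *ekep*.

ekepiiwmur

Since the final consonant of *ekep* is /p/ (non-nasal), it takes -i, giving *ekepi*.
Since the last vowel of the past-tense form *ekepi* is /i/ (a high vowel), it takes -iw, giving *ekepiiw*.
The final sound of the agentive form *ekepiiw* is /w/, which is a non-sibilant consonant, so the plural suffix is -mur, giving *ekepiiwmur*.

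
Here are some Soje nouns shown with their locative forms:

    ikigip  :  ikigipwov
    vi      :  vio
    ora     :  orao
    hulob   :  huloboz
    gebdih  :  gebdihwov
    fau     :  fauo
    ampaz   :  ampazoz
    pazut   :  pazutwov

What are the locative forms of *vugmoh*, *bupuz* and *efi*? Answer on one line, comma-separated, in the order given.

vugmohwov, bupuzoz, efio

The suffix is conditioned by the final sound: -wov when the stem ends in a voiceless consonant (*ikigip*, *gebdih*, *pazut*); -oz when the stem ends in a voiced consonant (*hulob*, *ampaz*); -o when the stem ends in a vowel (*vi*, *ora*, *fau*).
The final sound of *vugmoh* is /h/, which is a voiceless consonant, so the suffix is -wov, giving *vugmohwov*.
*bupuz* — final sound /z/ (a voiced consonant) → -oz → *bupuzoz*.
*efi* — final sound /i/ (a vowel) → -o → *efio*.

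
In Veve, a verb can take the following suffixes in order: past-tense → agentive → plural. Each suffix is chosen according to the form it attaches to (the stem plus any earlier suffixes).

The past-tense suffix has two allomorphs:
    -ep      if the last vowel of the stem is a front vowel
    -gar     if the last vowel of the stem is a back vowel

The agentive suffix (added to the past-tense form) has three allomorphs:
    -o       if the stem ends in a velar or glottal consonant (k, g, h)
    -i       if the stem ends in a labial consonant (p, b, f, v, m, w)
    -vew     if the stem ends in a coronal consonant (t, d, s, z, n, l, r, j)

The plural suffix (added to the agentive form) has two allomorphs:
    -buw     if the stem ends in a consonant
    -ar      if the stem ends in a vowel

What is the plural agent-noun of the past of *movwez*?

The last vowel of *movwez* is /e/, which is a front vowel, so the past-tense suffix is -ep, giving *movwezep*.
Since the final consonant of the past-tense form *movwezep* is /p/ (labial), it takes -i, giving *movwezepi*.
Since the final sound of the agentive form *movwezepi* is /i/ (a vowel), it takes -ar, giving *movwezepiar*.

movwezepiar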